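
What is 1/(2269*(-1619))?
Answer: -1/3673511 ≈ -2.7222e-7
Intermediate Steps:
1/(2269*(-1619)) = 1/(-3673511) = -1/3673511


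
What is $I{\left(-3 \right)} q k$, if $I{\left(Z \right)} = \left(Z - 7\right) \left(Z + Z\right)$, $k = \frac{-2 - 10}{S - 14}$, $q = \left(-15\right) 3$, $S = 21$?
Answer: $\frac{32400}{7} \approx 4628.6$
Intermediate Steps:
$q = -45$
$k = - \frac{12}{7}$ ($k = \frac{-2 - 10}{21 - 14} = - \frac{12}{7} \approx -1.7143$)
$I{\left(Z \right)} = 2 Z \left(-7 + Z\right)$ ($I{\left(Z \right)} = \left(Z - 7\right) 2 Z = \left(-7 + Z\right) 2 Z = 2 Z \left(-7 + Z\right)$)
$I{\left(-3 \right)} q k = 2 \left(-3\right) \left(-7 - 3\right) \left(-45\right) \left(- \frac{12}{7}\right) = 2 \left(-3\right) \left(-10\right) \left(-45\right) \left(- \frac{12}{7}\right) = 60 \left(-45\right) \left(- \frac{12}{7}\right) = \left(-2700\right) \left(- \frac{12}{7}\right) = \frac{32400}{7}$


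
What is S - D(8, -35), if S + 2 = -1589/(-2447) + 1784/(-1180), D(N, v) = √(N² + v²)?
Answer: -2066337/721865 - √1289 ≈ -38.765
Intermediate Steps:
S = -2066337/721865 (S = -2 + (-1589/(-2447) + 1784/(-1180)) = -2 + (-1589*(-1/2447) + 1784*(-1/1180)) = -2 + (1589/2447 - 446/295) = -2 - 622607/721865 = -2066337/721865 ≈ -2.8625)
S - D(8, -35) = -2066337/721865 - √(8² + (-35)²) = -2066337/721865 - √(64 + 1225) = -2066337/721865 - √1289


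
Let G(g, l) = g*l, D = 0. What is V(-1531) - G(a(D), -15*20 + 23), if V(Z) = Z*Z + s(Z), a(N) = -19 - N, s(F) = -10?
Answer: 2338688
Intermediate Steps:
V(Z) = -10 + Z**2 (V(Z) = Z*Z - 10 = Z**2 - 10 = -10 + Z**2)
V(-1531) - G(a(D), -15*20 + 23) = (-10 + (-1531)**2) - (-19 - 1*0)*(-15*20 + 23) = (-10 + 2343961) - (-19 + 0)*(-300 + 23) = 2343951 - (-19)*(-277) = 2343951 - 1*5263 = 2343951 - 5263 = 2338688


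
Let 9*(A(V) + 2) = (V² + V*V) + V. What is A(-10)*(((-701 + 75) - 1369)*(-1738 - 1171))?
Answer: 332731420/3 ≈ 1.1091e+8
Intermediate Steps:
A(V) = -2 + V/9 + 2*V²/9 (A(V) = -2 + ((V² + V*V) + V)/9 = -2 + ((V² + V²) + V)/9 = -2 + (2*V² + V)/9 = -2 + (V + 2*V²)/9 = -2 + (V/9 + 2*V²/9) = -2 + V/9 + 2*V²/9)
A(-10)*(((-701 + 75) - 1369)*(-1738 - 1171)) = (-2 + (⅑)*(-10) + (2/9)*(-10)²)*(((-701 + 75) - 1369)*(-1738 - 1171)) = (-2 - 10/9 + (2/9)*100)*((-626 - 1369)*(-2909)) = (-2 - 10/9 + 200/9)*(-1995*(-2909)) = (172/9)*5803455 = 332731420/3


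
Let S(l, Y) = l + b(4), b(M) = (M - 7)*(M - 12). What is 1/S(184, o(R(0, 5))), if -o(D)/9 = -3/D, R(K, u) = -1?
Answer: 1/208 ≈ 0.0048077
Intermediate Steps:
b(M) = (-12 + M)*(-7 + M) (b(M) = (-7 + M)*(-12 + M) = (-12 + M)*(-7 + M))
o(D) = 27/D (o(D) = -(-27)/D = 27/D)
S(l, Y) = 24 + l (S(l, Y) = l + (84 + 4² - 19*4) = l + (84 + 16 - 76) = l + 24 = 24 + l)
1/S(184, o(R(0, 5))) = 1/(24 + 184) = 1/208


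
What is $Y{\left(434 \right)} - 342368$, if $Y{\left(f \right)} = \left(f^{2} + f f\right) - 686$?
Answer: $33658$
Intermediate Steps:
$Y{\left(f \right)} = -686 + 2 f^{2}$ ($Y{\left(f \right)} = \left(f^{2} + f^{2}\right) - 686 = 2 f^{2} - 686 = -686 + 2 f^{2}$)
$Y{\left(434 \right)} - 342368 = \left(-686 + 2 \cdot 434^{2}\right) - 342368 = \left(-686 + 2 \cdot 188356\right) - 342368 = \left(-686 + 376712\right) - 342368 = 376026 - 342368 = 33658$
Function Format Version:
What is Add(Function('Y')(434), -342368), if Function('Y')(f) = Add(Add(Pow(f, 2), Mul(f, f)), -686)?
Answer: 33658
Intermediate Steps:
Function('Y')(f) = Add(-686, Mul(2, Pow(f, 2))) (Function('Y')(f) = Add(Add(Pow(f, 2), Pow(f, 2)), -686) = Add(Mul(2, Pow(f, 2)), -686) = Add(-686, Mul(2, Pow(f, 2))))
Add(Function('Y')(434), -342368) = Add(Add(-686, Mul(2, Pow(434, 2))), -342368) = Add(Add(-686, Mul(2, 188356)), -342368) = Add(Add(-686, 376712), -342368) = Add(376026, -342368) = 33658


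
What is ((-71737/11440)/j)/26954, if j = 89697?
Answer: -71737/27658407210720 ≈ -2.5937e-9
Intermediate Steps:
((-71737/11440)/j)/26954 = (-71737/11440/89697)/26954 = (-71737*1/11440*(1/89697))*(1/26954) = -71737/11440*1/89697*(1/26954) = -71737/1026133680*1/26954 = -71737/27658407210720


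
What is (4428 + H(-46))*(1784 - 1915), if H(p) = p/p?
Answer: -580199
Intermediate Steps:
H(p) = 1
(4428 + H(-46))*(1784 - 1915) = (4428 + 1)*(1784 - 1915) = 4429*(-131) = -580199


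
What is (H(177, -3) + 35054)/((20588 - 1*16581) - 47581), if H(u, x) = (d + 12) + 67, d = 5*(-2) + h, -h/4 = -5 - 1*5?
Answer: -35163/43574 ≈ -0.80697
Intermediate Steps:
h = 40 (h = -4*(-5 - 1*5) = -4*(-5 - 5) = -4*(-10) = 40)
d = 30 (d = 5*(-2) + 40 = -10 + 40 = 30)
H(u, x) = 109 (H(u, x) = (30 + 12) + 67 = 42 + 67 = 109)
(H(177, -3) + 35054)/((20588 - 1*16581) - 47581) = (109 + 35054)/((20588 - 1*16581) - 47581) = 35163/((20588 - 16581) - 47581) = 35163/(4007 - 47581) = 35163/(-43574) = 35163*(-1/43574) = -35163/43574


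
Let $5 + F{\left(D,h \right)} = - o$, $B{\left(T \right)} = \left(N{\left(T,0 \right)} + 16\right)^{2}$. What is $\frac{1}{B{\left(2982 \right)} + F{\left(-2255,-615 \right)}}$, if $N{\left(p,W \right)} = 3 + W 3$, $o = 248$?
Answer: $\frac{1}{108} \approx 0.0092593$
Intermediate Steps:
$N{\left(p,W \right)} = 3 + 3 W$
$B{\left(T \right)} = 361$ ($B{\left(T \right)} = \left(\left(3 + 3 \cdot 0\right) + 16\right)^{2} = \left(\left(3 + 0\right) + 16\right)^{2} = \left(3 + 16\right)^{2} = 19^{2} = 361$)
$F{\left(D,h \right)} = -253$ ($F{\left(D,h \right)} = -5 - 248 = -253$)
$\frac{1}{B{\left(2982 \right)} + F{\left(-2255,-615 \right)}} = \frac{1}{361 - 253} = \frac{1}{108}$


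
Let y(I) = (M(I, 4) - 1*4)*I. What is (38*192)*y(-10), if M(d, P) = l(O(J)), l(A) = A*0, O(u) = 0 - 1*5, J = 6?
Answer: 291840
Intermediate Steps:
O(u) = -5 (O(u) = 0 - 5 = -5)
l(A) = 0
M(d, P) = 0
y(I) = -4*I (y(I) = (0 - 1*4)*I = (0 - 4)*I = -4*I)
(38*192)*y(-10) = (38*192)*(-4*(-10)) = 7296*40 = 291840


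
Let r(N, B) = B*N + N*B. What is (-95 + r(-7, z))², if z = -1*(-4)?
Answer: 22801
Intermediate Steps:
z = 4
r(N, B) = 2*B*N (r(N, B) = B*N + B*N = 2*B*N)
(-95 + r(-7, z))² = (-95 + 2*4*(-7))² = (-95 - 56)² = (-151)² = 22801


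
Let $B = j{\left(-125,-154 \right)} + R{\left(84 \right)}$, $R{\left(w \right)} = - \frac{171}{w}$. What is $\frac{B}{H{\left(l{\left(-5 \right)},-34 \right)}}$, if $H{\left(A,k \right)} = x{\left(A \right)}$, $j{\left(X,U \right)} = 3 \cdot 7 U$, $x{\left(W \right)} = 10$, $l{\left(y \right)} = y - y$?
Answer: $- \frac{90609}{280} \approx -323.6$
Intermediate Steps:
$l{\left(y \right)} = 0$
$j{\left(X,U \right)} = 21 U$
$H{\left(A,k \right)} = 10$
$B = - \frac{90609}{28}$ ($B = 21 \left(-154\right) - \frac{171}{84} = -3234 - \frac{57}{28} = - \frac{90609}{28} \approx -3236.0$)
$\frac{B}{H{\left(l{\left(-5 \right)},-34 \right)}} = - \frac{90609}{28 \cdot 10} = \left(- \frac{90609}{28}\right) \frac{1}{10} = - \frac{90609}{280}$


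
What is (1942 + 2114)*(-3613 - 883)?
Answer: -18235776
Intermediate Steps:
(1942 + 2114)*(-3613 - 883) = 4056*(-4496) = -18235776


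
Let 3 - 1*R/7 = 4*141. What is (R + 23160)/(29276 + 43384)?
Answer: 6411/24220 ≈ 0.26470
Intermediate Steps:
R = -3927 (R = 21 - 28*141 = 21 - 7*564 = 21 - 3948 = -3927)
(R + 23160)/(29276 + 43384) = (-3927 + 23160)/(29276 + 43384) = 19233/72660 = 19233*(1/72660) = 6411/24220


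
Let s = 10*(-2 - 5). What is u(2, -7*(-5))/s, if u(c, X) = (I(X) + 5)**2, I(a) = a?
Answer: -160/7 ≈ -22.857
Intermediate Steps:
u(c, X) = (5 + X)**2 (u(c, X) = (X + 5)**2 = (5 + X)**2)
s = -70 (s = 10*(-7) = -70)
u(2, -7*(-5))/s = (5 - 7*(-5))**2/(-70) = (5 + 35)**2*(-1/70) = 40**2*(-1/70) = 1600*(-1/70) = -160/7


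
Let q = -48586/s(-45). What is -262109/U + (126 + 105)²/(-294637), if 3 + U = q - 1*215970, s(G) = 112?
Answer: 75062086843/72870230153 ≈ 1.0301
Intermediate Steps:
q = -24293/56 (q = -48586/112 = -48586*1/112 = -24293/56 ≈ -433.80)
U = -12118781/56 (U = -3 + (-24293/56 - 1*215970) = -3 + (-24293/56 - 215970) = -3 - 12118613/56 = -12118781/56 ≈ -2.1641e+5)
-262109/U + (126 + 105)²/(-294637) = -262109/(-12118781/56) + (126 + 105)²/(-294637) = -262109*(-56/12118781) + 231²*(-1/294637) = 14678104/12118781 + 53361*(-1/294637) = 14678104/12118781 - 1089/6013 = 75062086843/72870230153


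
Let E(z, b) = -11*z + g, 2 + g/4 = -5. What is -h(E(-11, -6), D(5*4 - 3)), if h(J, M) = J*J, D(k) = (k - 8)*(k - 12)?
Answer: -8649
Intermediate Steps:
g = -28 (g = -8 + 4*(-5) = -8 - 20 = -28)
E(z, b) = -28 - 11*z (E(z, b) = -11*z - 28 = -28 - 11*z)
D(k) = (-12 + k)*(-8 + k) (D(k) = (-8 + k)*(-12 + k) = (-12 + k)*(-8 + k))
h(J, M) = J²
-h(E(-11, -6), D(5*4 - 3)) = -(-28 - 11*(-11))² = -(-28 + 121)² = -1*93² = -1*8649 = -8649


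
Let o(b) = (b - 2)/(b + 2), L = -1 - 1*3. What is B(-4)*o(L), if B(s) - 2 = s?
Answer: -6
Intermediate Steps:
L = -4 (L = -1 - 3 = -4)
B(s) = 2 + s
o(b) = (-2 + b)/(2 + b)
B(-4)*o(L) = (2 - 4)*((-2 - 4)/(2 - 4)) = -2*(-6)/(-2) = -(-1)*(-6) = -2*3 = -6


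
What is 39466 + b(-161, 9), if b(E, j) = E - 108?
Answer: 39197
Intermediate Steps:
b(E, j) = -108 + E
39466 + b(-161, 9) = 39466 + (-108 - 161) = 39466 - 269 = 39197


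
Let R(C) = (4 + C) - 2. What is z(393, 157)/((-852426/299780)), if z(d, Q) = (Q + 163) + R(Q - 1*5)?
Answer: -23682620/142071 ≈ -166.70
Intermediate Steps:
R(C) = 2 + C
z(d, Q) = 160 + 2*Q (z(d, Q) = (Q + 163) + (2 + (Q - 1*5)) = (163 + Q) + (2 + (Q - 5)) = (163 + Q) + (2 + (-5 + Q)) = (163 + Q) + (-3 + Q) = 160 + 2*Q)
z(393, 157)/((-852426/299780)) = (160 + 2*157)/((-852426/299780)) = (160 + 314)/((-852426*1/299780)) = 474/(-426213/149890) = 474*(-149890/426213) = -23682620/142071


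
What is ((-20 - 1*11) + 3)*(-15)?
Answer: 420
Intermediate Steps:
((-20 - 1*11) + 3)*(-15) = ((-20 - 11) + 3)*(-15) = (-31 + 3)*(-15) = -28*(-15) = 420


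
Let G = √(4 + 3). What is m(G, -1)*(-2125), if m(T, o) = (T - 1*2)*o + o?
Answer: -2125 + 2125*√7 ≈ 3497.2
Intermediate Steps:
G = √7 ≈ 2.6458
m(T, o) = o + o*(-2 + T) (m(T, o) = (T - 2)*o + o = (-2 + T)*o + o = o*(-2 + T) + o = o + o*(-2 + T))
m(G, -1)*(-2125) = -(-1 + √7)*(-2125) = (1 - √7)*(-2125) = -2125 + 2125*√7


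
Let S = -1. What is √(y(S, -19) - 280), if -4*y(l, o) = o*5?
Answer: 5*I*√41/2 ≈ 16.008*I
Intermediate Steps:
y(l, o) = -5*o/4 (y(l, o) = -o*5/4 = -5*o/4)
√(y(S, -19) - 280) = √(-5/4*(-19) - 280) = √(95/4 - 280) = √(-1025/4) = 5*I*√41/2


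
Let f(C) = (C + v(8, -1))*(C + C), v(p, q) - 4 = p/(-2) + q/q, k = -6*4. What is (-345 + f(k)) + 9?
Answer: 768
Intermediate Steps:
k = -24
v(p, q) = 5 - p/2 (v(p, q) = 4 + (p/(-2) + q/q) = 4 + (p*(-½) + 1) = 4 + (-p/2 + 1) = 4 + (1 - p/2) = 5 - p/2)
f(C) = 2*C*(1 + C) (f(C) = (C + (5 - ½*8))*(C + C) = (C + (5 - 4))*(2*C) = (C + 1)*(2*C) = (1 + C)*(2*C) = 2*C*(1 + C))
(-345 + f(k)) + 9 = (-345 + 2*(-24)*(1 - 24)) + 9 = (-345 + 2*(-24)*(-23)) + 9 = (-345 + 1104) + 9 = 759 + 9 = 768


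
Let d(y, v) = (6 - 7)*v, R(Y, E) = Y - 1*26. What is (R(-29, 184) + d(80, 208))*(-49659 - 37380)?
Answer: 22891257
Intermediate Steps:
R(Y, E) = -26 + Y (R(Y, E) = Y - 26 = -26 + Y)
d(y, v) = -v
(R(-29, 184) + d(80, 208))*(-49659 - 37380) = ((-26 - 29) - 1*208)*(-49659 - 37380) = (-55 - 208)*(-87039) = -263*(-87039) = 22891257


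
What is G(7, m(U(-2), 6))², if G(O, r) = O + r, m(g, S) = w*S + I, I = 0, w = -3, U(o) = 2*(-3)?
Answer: 121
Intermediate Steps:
U(o) = -6
m(g, S) = -3*S (m(g, S) = -3*S + 0 = -3*S)
G(7, m(U(-2), 6))² = (7 - 3*6)² = (7 - 18)² = (-11)² = 121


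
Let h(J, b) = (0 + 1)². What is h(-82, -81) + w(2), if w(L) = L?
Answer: 3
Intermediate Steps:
h(J, b) = 1 (h(J, b) = 1² = 1)
h(-82, -81) + w(2) = 1 + 2 = 3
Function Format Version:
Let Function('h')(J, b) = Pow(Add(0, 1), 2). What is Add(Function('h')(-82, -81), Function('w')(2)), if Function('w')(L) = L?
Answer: 3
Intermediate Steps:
Function('h')(J, b) = 1 (Function('h')(J, b) = Pow(1, 2) = 1)
Add(Function('h')(-82, -81), Function('w')(2)) = Add(1, 2) = 3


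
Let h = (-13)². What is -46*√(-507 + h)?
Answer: -598*I*√2 ≈ -845.7*I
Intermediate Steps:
h = 169
-46*√(-507 + h) = -46*√(-507 + 169) = -598*I*√2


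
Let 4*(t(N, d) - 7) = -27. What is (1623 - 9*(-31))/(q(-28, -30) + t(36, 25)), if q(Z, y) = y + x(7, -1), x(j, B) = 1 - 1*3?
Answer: -7608/127 ≈ -59.906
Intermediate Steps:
t(N, d) = ¼ (t(N, d) = 7 + (¼)*(-27) = 7 - 27/4 = ¼)
x(j, B) = -2 (x(j, B) = 1 - 3 = -2)
q(Z, y) = -2 + y (q(Z, y) = y - 2 = -2 + y)
(1623 - 9*(-31))/(q(-28, -30) + t(36, 25)) = (1623 - 9*(-31))/((-2 - 30) + ¼) = (1623 + 279)/(-32 + ¼) = 1902/(-127/4) = 1902*(-4/127) = -7608/127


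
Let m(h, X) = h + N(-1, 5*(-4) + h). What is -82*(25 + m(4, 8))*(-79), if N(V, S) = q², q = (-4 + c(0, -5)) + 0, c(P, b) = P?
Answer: 291510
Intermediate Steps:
q = -4 (q = (-4 + 0) + 0 = -4 + 0 = -4)
N(V, S) = 16 (N(V, S) = (-4)² = 16)
m(h, X) = 16 + h (m(h, X) = h + 16 = 16 + h)
-82*(25 + m(4, 8))*(-79) = -82*(25 + (16 + 4))*(-79) = -82*(25 + 20)*(-79) = -82*45*(-79) = -3690*(-79) = 291510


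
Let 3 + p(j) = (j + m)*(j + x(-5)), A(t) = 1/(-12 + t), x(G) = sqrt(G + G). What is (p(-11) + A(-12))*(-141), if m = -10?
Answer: -257137/8 + 2961*I*sqrt(10) ≈ -32142.0 + 9363.5*I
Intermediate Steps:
x(G) = sqrt(2)*sqrt(G) (x(G) = sqrt(2*G) = sqrt(2)*sqrt(G))
p(j) = -3 + (-10 + j)*(j + I*sqrt(10)) (p(j) = -3 + (j - 10)*(j + sqrt(2)*sqrt(-5)) = -3 + (-10 + j)*(j + sqrt(2)*(I*sqrt(5))) = -3 + (-10 + j)*(j + I*sqrt(10)))
(p(-11) + A(-12))*(-141) = ((-3 + (-11)**2 - 10*(-11) - 10*I*sqrt(10) + I*(-11)*sqrt(10)) + 1/(-12 - 12))*(-141) = ((-3 + 121 + 110 - 10*I*sqrt(10) - 11*I*sqrt(10)) + 1/(-24))*(-141) = ((228 - 21*I*sqrt(10)) - 1/24)*(-141) = (5471/24 - 21*I*sqrt(10))*(-141) = -257137/8 + 2961*I*sqrt(10)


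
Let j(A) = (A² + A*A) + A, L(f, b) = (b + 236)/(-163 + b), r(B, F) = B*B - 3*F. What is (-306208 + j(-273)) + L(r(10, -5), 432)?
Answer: -42346119/269 ≈ -1.5742e+5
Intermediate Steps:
r(B, F) = B² - 3*F
L(f, b) = (236 + b)/(-163 + b)
j(A) = A + 2*A² (j(A) = (A² + A²) + A = 2*A² + A = A + 2*A²)
(-306208 + j(-273)) + L(r(10, -5), 432) = (-306208 - 273*(1 + 2*(-273))) + (236 + 432)/(-163 + 432) = (-306208 - 273*(1 - 546)) + 668/269 = (-306208 - 273*(-545)) + (1/269)*668 = (-306208 + 148785) + 668/269 = -157423 + 668/269 = -42346119/269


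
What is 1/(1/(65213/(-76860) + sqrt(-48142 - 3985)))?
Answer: -65213/76860 + I*sqrt(52127) ≈ -0.84846 + 228.31*I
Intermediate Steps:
1/(1/(65213/(-76860) + sqrt(-48142 - 3985))) = 1/(1/(65213*(-1/76860) + sqrt(-52127))) = 1/(1/(-65213/76860 + I*sqrt(52127))) = -65213/76860 + I*sqrt(52127)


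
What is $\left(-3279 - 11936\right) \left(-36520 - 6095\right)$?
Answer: $648387225$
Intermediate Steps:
$\left(-3279 - 11936\right) \left(-36520 - 6095\right) = \left(-15215\right) \left(-42615\right) = 648387225$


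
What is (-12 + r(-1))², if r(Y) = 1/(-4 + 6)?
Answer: 529/4 ≈ 132.25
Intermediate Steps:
r(Y) = ½ (r(Y) = 1/2 = ½)
(-12 + r(-1))² = (-12 + ½)² = (-23/2)² = 529/4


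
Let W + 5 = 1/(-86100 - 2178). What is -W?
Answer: 441391/88278 ≈ 5.0000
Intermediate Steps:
W = -441391/88278 (W = -5 + 1/(-86100 - 2178) = -5 + 1/(-88278) = -5 - 1/88278 = -441391/88278 ≈ -5.0000)
-W = -1*(-441391/88278) = 441391/88278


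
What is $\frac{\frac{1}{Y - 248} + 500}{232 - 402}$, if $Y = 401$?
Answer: $- \frac{76501}{26010} \approx -2.9412$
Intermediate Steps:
$\frac{\frac{1}{Y - 248} + 500}{232 - 402} = \frac{\frac{1}{401 - 248} + 500}{232 - 402} = \frac{\frac{1}{153} + 500}{-170} = \left(\frac{1}{153} + 500\right) \left(- \frac{1}{170}\right) = \frac{76501}{153} \left(- \frac{1}{170}\right) = - \frac{76501}{26010}$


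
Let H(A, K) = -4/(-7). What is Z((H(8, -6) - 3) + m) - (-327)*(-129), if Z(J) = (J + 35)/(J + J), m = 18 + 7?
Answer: -13329425/316 ≈ -42182.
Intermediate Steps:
m = 25
H(A, K) = 4/7 (H(A, K) = -4*(-1/7) = 4/7)
Z(J) = (35 + J)/(2*J) (Z(J) = (35 + J)/((2*J)) = (35 + J)*(1/(2*J)) = (35 + J)/(2*J))
Z((H(8, -6) - 3) + m) - (-327)*(-129) = (35 + ((4/7 - 3) + 25))/(2*((4/7 - 3) + 25)) - (-327)*(-129) = (35 + (-17/7 + 25))/(2*(-17/7 + 25)) - 1*42183 = (35 + 158/7)/(2*(158/7)) - 42183 = (1/2)*(7/158)*(403/7) - 42183 = 403/316 - 42183 = -13329425/316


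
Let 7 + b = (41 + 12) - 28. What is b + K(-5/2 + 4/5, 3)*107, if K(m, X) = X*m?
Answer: -5277/10 ≈ -527.70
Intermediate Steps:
b = 18 (b = -7 + ((41 + 12) - 28) = -7 + (53 - 28) = -7 + 25 = 18)
b + K(-5/2 + 4/5, 3)*107 = 18 + (3*(-5/2 + 4/5))*107 = 18 + (3*(-5*½ + 4*(⅕)))*107 = 18 + (3*(-5/2 + ⅘))*107 = 18 + (3*(-17/10))*107 = 18 - 51/10*107 = 18 - 5457/10 = -5277/10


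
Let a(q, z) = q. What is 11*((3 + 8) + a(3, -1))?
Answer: 154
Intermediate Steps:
11*((3 + 8) + a(3, -1)) = 11*((3 + 8) + 3) = 11*(11 + 3) = 11*14 = 154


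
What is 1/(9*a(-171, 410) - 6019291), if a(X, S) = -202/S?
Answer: -205/1233955564 ≈ -1.6613e-7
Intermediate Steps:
1/(9*a(-171, 410) - 6019291) = 1/(9*(-202/410) - 6019291) = 1/(9*(-202*1/410) - 6019291) = 1/(9*(-101/205) - 6019291) = 1/(-909/205 - 6019291) = 1/(-1233955564/205) = -205/1233955564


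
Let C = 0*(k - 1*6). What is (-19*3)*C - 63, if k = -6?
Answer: -63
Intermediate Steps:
C = 0 (C = 0*(-6 - 1*6) = 0*(-6 - 6) = 0*(-12) = 0)
(-19*3)*C - 63 = -19*3*0 - 63 = -57*0 - 63 = 0 - 63 = -63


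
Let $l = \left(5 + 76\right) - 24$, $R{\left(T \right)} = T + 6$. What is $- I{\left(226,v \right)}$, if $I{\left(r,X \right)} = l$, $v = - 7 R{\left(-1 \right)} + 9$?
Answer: $-57$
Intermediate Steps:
$R{\left(T \right)} = 6 + T$
$l = 57$ ($l = 81 - 24 = 57$)
$v = -26$ ($v = - 7 \left(6 - 1\right) + 9 = \left(-7\right) 5 + 9 = -35 + 9 = -26$)
$I{\left(r,X \right)} = 57$
$- I{\left(226,v \right)} = \left(-1\right) 57 = -57$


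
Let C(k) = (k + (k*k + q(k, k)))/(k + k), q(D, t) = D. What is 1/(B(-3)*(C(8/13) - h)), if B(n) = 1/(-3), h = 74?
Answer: 13/315 ≈ 0.041270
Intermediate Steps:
B(n) = -1/3
C(k) = (k**2 + 2*k)/(2*k) (C(k) = (k + (k*k + k))/(k + k) = (k + (k**2 + k))/((2*k)) = (k + (k + k**2))*(1/(2*k)) = (k**2 + 2*k)*(1/(2*k)) = (k**2 + 2*k)/(2*k))
1/(B(-3)*(C(8/13) - h)) = 1/(-((1 + (8/13)/2) - 1*74)/3) = 1/(-((1 + (8*(1/13))/2) - 74)/3) = 1/(-((1 + (1/2)*(8/13)) - 74)/3) = 1/(-((1 + 4/13) - 74)/3) = 1/(-(17/13 - 74)/3) = 1/(-1/3*(-945/13)) = 1/(315/13) = 13/315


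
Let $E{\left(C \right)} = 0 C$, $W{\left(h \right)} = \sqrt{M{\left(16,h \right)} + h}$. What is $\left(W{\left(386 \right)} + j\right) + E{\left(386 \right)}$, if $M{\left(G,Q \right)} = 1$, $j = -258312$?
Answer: $-258312 + 3 \sqrt{43} \approx -2.5829 \cdot 10^{5}$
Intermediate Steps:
$W{\left(h \right)} = \sqrt{1 + h}$
$E{\left(C \right)} = 0$
$\left(W{\left(386 \right)} + j\right) + E{\left(386 \right)} = \left(\sqrt{1 + 386} - 258312\right) + 0 = \left(\sqrt{387} - 258312\right) + 0 = \left(3 \sqrt{43} - 258312\right) + 0 = \left(-258312 + 3 \sqrt{43}\right) + 0 = -258312 + 3 \sqrt{43}$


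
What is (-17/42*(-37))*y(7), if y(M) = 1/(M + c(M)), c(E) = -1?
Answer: 629/252 ≈ 2.4960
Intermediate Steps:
y(M) = 1/(-1 + M) (y(M) = 1/(M - 1) = 1/(-1 + M))
(-17/42*(-37))*y(7) = (-17/42*(-37))/(-1 + 7) = (-17*1/42*(-37))/6 = -17/42*(-37)*(1/6) = (629/42)*(1/6) = 629/252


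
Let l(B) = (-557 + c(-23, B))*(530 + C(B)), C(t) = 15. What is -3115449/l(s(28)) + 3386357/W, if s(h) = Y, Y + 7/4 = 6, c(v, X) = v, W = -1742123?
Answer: 4357067910527/550685080300 ≈ 7.9121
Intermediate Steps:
Y = 17/4 (Y = -7/4 + 6 = 17/4 ≈ 4.2500)
s(h) = 17/4
l(B) = -316100 (l(B) = (-557 - 23)*(530 + 15) = -580*545 = -316100)
-3115449/l(s(28)) + 3386357/W = -3115449/(-316100) + 3386357/(-1742123) = -3115449*(-1/316100) + 3386357*(-1/1742123) = 3115449/316100 - 3386357/1742123 = 4357067910527/550685080300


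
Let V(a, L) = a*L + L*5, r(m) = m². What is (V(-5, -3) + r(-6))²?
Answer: 1296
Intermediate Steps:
V(a, L) = 5*L + L*a (V(a, L) = L*a + 5*L = 5*L + L*a)
(V(-5, -3) + r(-6))² = (-3*(5 - 5) + (-6)²)² = (-3*0 + 36)² = (0 + 36)² = 36² = 1296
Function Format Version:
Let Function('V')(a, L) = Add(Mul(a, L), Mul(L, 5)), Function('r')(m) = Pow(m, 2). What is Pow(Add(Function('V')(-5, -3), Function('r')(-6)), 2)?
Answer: 1296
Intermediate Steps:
Function('V')(a, L) = Add(Mul(5, L), Mul(L, a)) (Function('V')(a, L) = Add(Mul(L, a), Mul(5, L)) = Add(Mul(5, L), Mul(L, a)))
Pow(Add(Function('V')(-5, -3), Function('r')(-6)), 2) = Pow(Add(Mul(-3, Add(5, -5)), Pow(-6, 2)), 2) = Pow(Add(Mul(-3, 0), 36), 2) = Pow(Add(0, 36), 2) = Pow(36, 2) = 1296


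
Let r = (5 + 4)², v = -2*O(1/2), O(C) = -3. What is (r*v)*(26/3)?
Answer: 4212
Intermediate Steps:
v = 6 (v = -2*(-3) = 6)
r = 81 (r = 9² = 81)
(r*v)*(26/3) = (81*6)*(26/3) = 486*(26*(⅓)) = 486*(26/3) = 4212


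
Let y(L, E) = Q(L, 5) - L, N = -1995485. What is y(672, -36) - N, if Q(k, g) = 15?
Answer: 1994828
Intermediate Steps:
y(L, E) = 15 - L
y(672, -36) - N = (15 - 1*672) - 1*(-1995485) = (15 - 672) + 1995485 = -657 + 1995485 = 1994828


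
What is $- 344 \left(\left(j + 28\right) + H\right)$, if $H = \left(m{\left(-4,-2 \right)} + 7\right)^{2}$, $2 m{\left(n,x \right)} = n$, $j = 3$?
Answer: $-19264$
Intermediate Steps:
$m{\left(n,x \right)} = \frac{n}{2}$
$H = 25$ ($H = \left(\frac{1}{2} \left(-4\right) + 7\right)^{2} = \left(-2 + 7\right)^{2} = 5^{2} = 25$)
$- 344 \left(\left(j + 28\right) + H\right) = - 344 \left(\left(3 + 28\right) + 25\right) = - 344 \left(31 + 25\right) = \left(-344\right) 56 = -19264$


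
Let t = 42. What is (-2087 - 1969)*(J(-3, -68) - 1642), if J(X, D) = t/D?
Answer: 113261772/17 ≈ 6.6625e+6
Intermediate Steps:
J(X, D) = 42/D
(-2087 - 1969)*(J(-3, -68) - 1642) = (-2087 - 1969)*(42/(-68) - 1642) = -4056*(42*(-1/68) - 1642) = -4056*(-21/34 - 1642) = -4056*(-55849/34) = 113261772/17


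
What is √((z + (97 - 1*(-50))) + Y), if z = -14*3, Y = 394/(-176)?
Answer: √198946/44 ≈ 10.137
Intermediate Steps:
Y = -197/88 (Y = 394*(-1/176) = -197/88 ≈ -2.2386)
z = -42
√((z + (97 - 1*(-50))) + Y) = √((-42 + (97 - 1*(-50))) - 197/88) = √((-42 + (97 + 50)) - 197/88) = √((-42 + 147) - 197/88) = √(105 - 197/88) = √(9043/88) = √198946/44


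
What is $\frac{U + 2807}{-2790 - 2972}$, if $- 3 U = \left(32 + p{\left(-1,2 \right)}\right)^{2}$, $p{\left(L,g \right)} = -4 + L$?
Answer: $- \frac{1282}{2881} \approx -0.44498$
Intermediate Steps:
$U = -243$ ($U = - \frac{\left(32 - 5\right)^{2}}{3} = - \frac{27^{2}}{3} = \left(- \frac{1}{3}\right) 729 = -243$)
$\frac{U + 2807}{-2790 - 2972} = \frac{-243 + 2807}{-2790 - 2972} = \frac{2564}{-5762} = 2564 \left(- \frac{1}{5762}\right) = - \frac{1282}{2881}$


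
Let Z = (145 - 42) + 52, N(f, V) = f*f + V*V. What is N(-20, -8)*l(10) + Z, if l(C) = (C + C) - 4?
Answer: 7579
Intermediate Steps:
N(f, V) = V² + f² (N(f, V) = f² + V² = V² + f²)
l(C) = -4 + 2*C (l(C) = 2*C - 4 = -4 + 2*C)
Z = 155 (Z = 103 + 52 = 155)
N(-20, -8)*l(10) + Z = ((-8)² + (-20)²)*(-4 + 2*10) + 155 = (64 + 400)*(-4 + 20) + 155 = 464*16 + 155 = 7424 + 155 = 7579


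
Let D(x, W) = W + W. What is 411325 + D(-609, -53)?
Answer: 411219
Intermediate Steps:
D(x, W) = 2*W
411325 + D(-609, -53) = 411325 + 2*(-53) = 411325 - 106 = 411219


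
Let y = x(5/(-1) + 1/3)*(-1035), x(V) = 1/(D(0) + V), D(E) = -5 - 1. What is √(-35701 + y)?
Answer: I*√2278654/8 ≈ 188.69*I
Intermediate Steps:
D(E) = -6
x(V) = 1/(-6 + V)
y = 3105/32 (y = -1035/(-6 + (5/(-1) + 1/3)) = -1035/(-6 + (5*(-1) + 1*(⅓))) = -1035/(-6 + (-5 + ⅓)) = -1035/(-6 - 14/3) = -1035/(-32/3) = -3/32*(-1035) = 3105/32 ≈ 97.031)
√(-35701 + y) = √(-35701 + 3105/32) = √(-1139327/32) = I*√2278654/8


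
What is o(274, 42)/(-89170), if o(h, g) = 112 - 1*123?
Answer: 11/89170 ≈ 0.00012336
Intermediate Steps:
o(h, g) = -11 (o(h, g) = 112 - 123 = -11)
o(274, 42)/(-89170) = -11/(-89170) = -11*(-1/89170) = 11/89170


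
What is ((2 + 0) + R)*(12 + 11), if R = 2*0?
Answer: 46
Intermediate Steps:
R = 0
((2 + 0) + R)*(12 + 11) = ((2 + 0) + 0)*(12 + 11) = (2 + 0)*23 = 2*23 = 46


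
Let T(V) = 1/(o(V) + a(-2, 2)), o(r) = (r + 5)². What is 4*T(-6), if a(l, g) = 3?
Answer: 1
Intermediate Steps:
o(r) = (5 + r)²
T(V) = 1/(3 + (5 + V)²) (T(V) = 1/((5 + V)² + 3) = 1/(3 + (5 + V)²))
4*T(-6) = 4/(3 + (5 - 6)²) = 4/(3 + (-1)²) = 4/(3 + 1) = 4/4 = 4*(¼) = 1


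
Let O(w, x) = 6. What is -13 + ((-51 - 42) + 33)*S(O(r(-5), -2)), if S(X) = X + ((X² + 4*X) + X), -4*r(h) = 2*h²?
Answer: -4333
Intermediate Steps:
r(h) = -h²/2
S(X) = X² + 6*X (S(X) = X + (X² + 5*X) = X² + 6*X)
-13 + ((-51 - 42) + 33)*S(O(r(-5), -2)) = -13 + ((-51 - 42) + 33)*(6*(6 + 6)) = -13 + (-93 + 33)*(6*12) = -13 - 60*72 = -13 - 4320 = -4333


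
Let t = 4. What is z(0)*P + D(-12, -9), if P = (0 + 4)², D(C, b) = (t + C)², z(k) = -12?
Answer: -128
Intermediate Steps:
D(C, b) = (4 + C)²
P = 16 (P = 4² = 16)
z(0)*P + D(-12, -9) = -12*16 + (4 - 12)² = -192 + (-8)² = -192 + 64 = -128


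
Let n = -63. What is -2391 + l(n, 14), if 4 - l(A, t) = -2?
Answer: -2385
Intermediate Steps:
l(A, t) = 6 (l(A, t) = 4 - 1*(-2) = 4 + 2 = 6)
-2391 + l(n, 14) = -2391 + 6 = -2385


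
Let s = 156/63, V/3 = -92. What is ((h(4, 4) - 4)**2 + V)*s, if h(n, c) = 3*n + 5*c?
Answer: 26416/21 ≈ 1257.9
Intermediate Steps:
V = -276 (V = 3*(-92) = -276)
s = 52/21 (s = 156*(1/63) = 52/21 ≈ 2.4762)
((h(4, 4) - 4)**2 + V)*s = (((3*4 + 5*4) - 4)**2 - 276)*(52/21) = (((12 + 20) - 4)**2 - 276)*(52/21) = ((32 - 4)**2 - 276)*(52/21) = (28**2 - 276)*(52/21) = (784 - 276)*(52/21) = 508*(52/21) = 26416/21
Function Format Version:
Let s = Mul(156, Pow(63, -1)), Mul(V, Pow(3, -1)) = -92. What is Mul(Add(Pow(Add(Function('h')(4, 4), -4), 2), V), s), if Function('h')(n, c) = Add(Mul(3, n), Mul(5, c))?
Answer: Rational(26416, 21) ≈ 1257.9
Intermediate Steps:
V = -276 (V = Mul(3, -92) = -276)
s = Rational(52, 21) (s = Mul(156, Rational(1, 63)) = Rational(52, 21) ≈ 2.4762)
Mul(Add(Pow(Add(Function('h')(4, 4), -4), 2), V), s) = Mul(Add(Pow(Add(Add(Mul(3, 4), Mul(5, 4)), -4), 2), -276), Rational(52, 21)) = Mul(Add(Pow(Add(Add(12, 20), -4), 2), -276), Rational(52, 21)) = Mul(Add(Pow(Add(32, -4), 2), -276), Rational(52, 21)) = Mul(Add(Pow(28, 2), -276), Rational(52, 21)) = Mul(Add(784, -276), Rational(52, 21)) = Mul(508, Rational(52, 21)) = Rational(26416, 21)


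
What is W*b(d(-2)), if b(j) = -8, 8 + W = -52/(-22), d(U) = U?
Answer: 496/11 ≈ 45.091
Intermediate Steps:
W = -62/11 (W = -8 - 52/(-22) = -8 - 52*(-1/22) = -8 + 26/11 = -62/11 ≈ -5.6364)
W*b(d(-2)) = -62/11*(-8) = 496/11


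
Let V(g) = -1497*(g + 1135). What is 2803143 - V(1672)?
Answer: 7005222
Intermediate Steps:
V(g) = -1699095 - 1497*g (V(g) = -1497*(1135 + g) = -1699095 - 1497*g)
2803143 - V(1672) = 2803143 - (-1699095 - 1497*1672) = 2803143 - (-1699095 - 2502984) = 2803143 - 1*(-4202079) = 2803143 + 4202079 = 7005222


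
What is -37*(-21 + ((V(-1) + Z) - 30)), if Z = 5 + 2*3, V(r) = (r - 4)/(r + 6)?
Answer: 1517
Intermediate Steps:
V(r) = (-4 + r)/(6 + r)
Z = 11 (Z = 5 + 6 = 11)
-37*(-21 + ((V(-1) + Z) - 30)) = -37*(-21 + (((-4 - 1)/(6 - 1) + 11) - 30)) = -37*(-21 + ((-5/5 + 11) - 30)) = -37*(-21 + (((1/5)*(-5) + 11) - 30)) = -37*(-21 + ((-1 + 11) - 30)) = -37*(-21 + (10 - 30)) = -37*(-21 - 20) = -37*(-41) = 1517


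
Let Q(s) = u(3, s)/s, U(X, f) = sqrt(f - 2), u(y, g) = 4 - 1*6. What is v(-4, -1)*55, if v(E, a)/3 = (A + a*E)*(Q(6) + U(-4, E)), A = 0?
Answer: -220 + 660*I*sqrt(6) ≈ -220.0 + 1616.7*I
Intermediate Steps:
u(y, g) = -2 (u(y, g) = 4 - 6 = -2)
U(X, f) = sqrt(-2 + f)
Q(s) = -2/s
v(E, a) = 3*E*a*(-1/3 + sqrt(-2 + E)) (v(E, a) = 3*((0 + a*E)*(-2/6 + sqrt(-2 + E))) = 3*((0 + E*a)*(-2*1/6 + sqrt(-2 + E))) = 3*((E*a)*(-1/3 + sqrt(-2 + E))) = 3*(E*a*(-1/3 + sqrt(-2 + E))) = 3*E*a*(-1/3 + sqrt(-2 + E)))
v(-4, -1)*55 = -4*(-1)*(-1 + 3*sqrt(-2 - 4))*55 = -4*(-1)*(-1 + 3*sqrt(-6))*55 = -4*(-1)*(-1 + 3*(I*sqrt(6)))*55 = -4*(-1)*(-1 + 3*I*sqrt(6))*55 = (-4 + 12*I*sqrt(6))*55 = -220 + 660*I*sqrt(6)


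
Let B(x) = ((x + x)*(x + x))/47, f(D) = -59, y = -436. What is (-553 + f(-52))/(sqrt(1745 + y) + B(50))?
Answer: -95880000/32369473 + 450636*sqrt(1309)/32369473 ≈ -2.4584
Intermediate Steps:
B(x) = 4*x**2/47 (B(x) = ((2*x)*(2*x))*(1/47) = (4*x**2)*(1/47) = 4*x**2/47)
(-553 + f(-52))/(sqrt(1745 + y) + B(50)) = (-553 - 59)/(sqrt(1745 - 436) + (4/47)*50**2) = -612/(sqrt(1309) + (4/47)*2500) = -612/(sqrt(1309) + 10000/47) = -612/(10000/47 + sqrt(1309))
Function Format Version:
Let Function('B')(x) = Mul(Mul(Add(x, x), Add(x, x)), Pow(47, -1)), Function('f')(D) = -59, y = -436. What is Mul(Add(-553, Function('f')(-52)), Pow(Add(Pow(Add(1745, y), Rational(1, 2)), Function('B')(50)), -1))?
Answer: Add(Rational(-95880000, 32369473), Mul(Rational(450636, 32369473), Pow(1309, Rational(1, 2)))) ≈ -2.4584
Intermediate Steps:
Function('B')(x) = Mul(Rational(4, 47), Pow(x, 2)) (Function('B')(x) = Mul(Mul(Mul(2, x), Mul(2, x)), Rational(1, 47)) = Mul(Mul(4, Pow(x, 2)), Rational(1, 47)) = Mul(Rational(4, 47), Pow(x, 2)))
Mul(Add(-553, Function('f')(-52)), Pow(Add(Pow(Add(1745, y), Rational(1, 2)), Function('B')(50)), -1)) = Mul(Add(-553, -59), Pow(Add(Pow(Add(1745, -436), Rational(1, 2)), Mul(Rational(4, 47), Pow(50, 2))), -1)) = Mul(-612, Pow(Add(Pow(1309, Rational(1, 2)), Mul(Rational(4, 47), 2500)), -1)) = Mul(-612, Pow(Add(Pow(1309, Rational(1, 2)), Rational(10000, 47)), -1)) = Mul(-612, Pow(Add(Rational(10000, 47), Pow(1309, Rational(1, 2))), -1))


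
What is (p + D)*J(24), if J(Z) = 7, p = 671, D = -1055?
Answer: -2688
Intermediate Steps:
(p + D)*J(24) = (671 - 1055)*7 = -384*7 = -2688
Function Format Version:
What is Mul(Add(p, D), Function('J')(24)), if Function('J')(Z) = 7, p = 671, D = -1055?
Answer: -2688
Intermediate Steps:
Mul(Add(p, D), Function('J')(24)) = Mul(Add(671, -1055), 7) = Mul(-384, 7) = -2688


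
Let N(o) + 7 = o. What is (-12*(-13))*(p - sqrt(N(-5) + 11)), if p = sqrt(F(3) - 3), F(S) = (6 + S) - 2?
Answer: 312 - 156*I ≈ 312.0 - 156.0*I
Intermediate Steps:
F(S) = 4 + S
N(o) = -7 + o
p = 2 (p = sqrt((4 + 3) - 3) = sqrt(7 - 3) = sqrt(4) = 2)
(-12*(-13))*(p - sqrt(N(-5) + 11)) = (-12*(-13))*(2 - sqrt((-7 - 5) + 11)) = 156*(2 - sqrt(-12 + 11)) = 156*(2 - sqrt(-1)) = 156*(2 - I) = 312 - 156*I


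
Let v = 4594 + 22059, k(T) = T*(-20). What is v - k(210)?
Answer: 30853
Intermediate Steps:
k(T) = -20*T
v = 26653
v - k(210) = 26653 - (-20)*210 = 26653 - 1*(-4200) = 26653 + 4200 = 30853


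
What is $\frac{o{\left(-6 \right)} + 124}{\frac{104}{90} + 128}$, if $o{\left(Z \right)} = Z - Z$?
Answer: $\frac{1395}{1453} \approx 0.96008$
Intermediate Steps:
$o{\left(Z \right)} = 0$
$\frac{o{\left(-6 \right)} + 124}{\frac{104}{90} + 128} = \frac{0 + 124}{\frac{104}{90} + 128} = \frac{124}{104 \cdot \frac{1}{90} + 128} = \frac{124}{\frac{52}{45} + 128} = \frac{124}{\frac{5812}{45}} = 124 \cdot \frac{45}{5812} = \frac{1395}{1453}$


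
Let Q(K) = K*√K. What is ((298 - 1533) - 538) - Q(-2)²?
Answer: -1765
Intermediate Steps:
Q(K) = K^(3/2)
((298 - 1533) - 538) - Q(-2)² = ((298 - 1533) - 538) - ((-2)^(3/2))² = (-1235 - 538) - (-2*I*√2)² = -1773 - 1*(-8) = -1773 + 8 = -1765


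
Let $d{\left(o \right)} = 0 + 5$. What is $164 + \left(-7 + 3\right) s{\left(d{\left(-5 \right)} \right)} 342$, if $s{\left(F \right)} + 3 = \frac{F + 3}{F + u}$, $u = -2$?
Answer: $620$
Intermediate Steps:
$d{\left(o \right)} = 5$
$s{\left(F \right)} = -3 + \frac{3 + F}{-2 + F}$ ($s{\left(F \right)} = -3 + \frac{F + 3}{F - 2} = -3 + \frac{3 + F}{-2 + F}$)
$164 + \left(-7 + 3\right) s{\left(d{\left(-5 \right)} \right)} 342 = 164 + \left(-7 + 3\right) \frac{9 - 10}{-2 + 5} \cdot 342 = 164 + - 4 \frac{9 - 10}{3} \cdot 342 = 164 + - 4 \cdot \frac{1}{3} \left(-1\right) 342 = 164 + \left(-4\right) \left(- \frac{1}{3}\right) 342 = 164 + \frac{4}{3} \cdot 342 = 164 + 456 = 620$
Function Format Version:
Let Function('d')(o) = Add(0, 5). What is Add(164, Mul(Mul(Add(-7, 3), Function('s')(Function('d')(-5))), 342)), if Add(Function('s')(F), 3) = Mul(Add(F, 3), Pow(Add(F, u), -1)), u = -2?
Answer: 620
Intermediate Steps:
Function('d')(o) = 5
Function('s')(F) = Add(-3, Mul(Pow(Add(-2, F), -1), Add(3, F))) (Function('s')(F) = Add(-3, Mul(Add(F, 3), Pow(Add(F, -2), -1))) = Add(-3, Mul(Add(3, F), Pow(Add(-2, F), -1))) = Add(-3, Mul(Pow(Add(-2, F), -1), Add(3, F))))
Add(164, Mul(Mul(Add(-7, 3), Function('s')(Function('d')(-5))), 342)) = Add(164, Mul(Mul(Add(-7, 3), Mul(Pow(Add(-2, 5), -1), Add(9, Mul(-2, 5)))), 342)) = Add(164, Mul(Mul(-4, Mul(Pow(3, -1), Add(9, -10))), 342)) = Add(164, Mul(Mul(-4, Mul(Rational(1, 3), -1)), 342)) = Add(164, Mul(Mul(-4, Rational(-1, 3)), 342)) = Add(164, Mul(Rational(4, 3), 342)) = Add(164, 456) = 620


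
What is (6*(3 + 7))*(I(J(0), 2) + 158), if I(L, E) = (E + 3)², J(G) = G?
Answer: 10980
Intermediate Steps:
I(L, E) = (3 + E)²
(6*(3 + 7))*(I(J(0), 2) + 158) = (6*(3 + 7))*((3 + 2)² + 158) = (6*10)*(5² + 158) = 60*(25 + 158) = 60*183 = 10980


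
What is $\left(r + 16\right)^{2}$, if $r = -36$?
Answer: $400$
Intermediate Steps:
$\left(r + 16\right)^{2} = \left(-36 + 16\right)^{2} = \left(-20\right)^{2} = 400$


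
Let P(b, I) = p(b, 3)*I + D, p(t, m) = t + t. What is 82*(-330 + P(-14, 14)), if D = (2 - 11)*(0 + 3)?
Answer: -61418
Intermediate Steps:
p(t, m) = 2*t
D = -27 (D = -9*3 = -27)
P(b, I) = -27 + 2*I*b (P(b, I) = (2*b)*I - 27 = 2*I*b - 27 = -27 + 2*I*b)
82*(-330 + P(-14, 14)) = 82*(-330 + (-27 + 2*14*(-14))) = 82*(-330 + (-27 - 392)) = 82*(-330 - 419) = 82*(-749) = -61418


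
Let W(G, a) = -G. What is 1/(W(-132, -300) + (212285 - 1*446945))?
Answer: -1/234528 ≈ -4.2639e-6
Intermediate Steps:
1/(W(-132, -300) + (212285 - 1*446945)) = 1/(-1*(-132) + (212285 - 1*446945)) = 1/(132 + (212285 - 446945)) = 1/(132 - 234660) = 1/(-234528) = -1/234528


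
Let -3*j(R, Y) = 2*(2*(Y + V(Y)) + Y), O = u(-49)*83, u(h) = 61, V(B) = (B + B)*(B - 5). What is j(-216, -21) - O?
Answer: -6477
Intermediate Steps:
V(B) = 2*B*(-5 + B) (V(B) = (2*B)*(-5 + B) = 2*B*(-5 + B))
O = 5063 (O = 61*83 = 5063)
j(R, Y) = -2*Y - 8*Y*(-5 + Y)/3 (j(R, Y) = -2*(2*(Y + 2*Y*(-5 + Y)) + Y)/3 = -2*((2*Y + 4*Y*(-5 + Y)) + Y)/3 = -2*(3*Y + 4*Y*(-5 + Y))/3 = -(6*Y + 8*Y*(-5 + Y))/3 = -2*Y - 8*Y*(-5 + Y)/3)
j(-216, -21) - O = (2/3)*(-21)*(17 - 4*(-21)) - 1*5063 = (2/3)*(-21)*(17 + 84) - 5063 = (2/3)*(-21)*101 - 5063 = -1414 - 5063 = -6477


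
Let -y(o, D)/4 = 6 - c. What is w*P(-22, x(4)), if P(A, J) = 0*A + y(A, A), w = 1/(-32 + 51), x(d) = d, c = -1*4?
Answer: -40/19 ≈ -2.1053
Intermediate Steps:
c = -4
w = 1/19 ≈ 0.052632
y(o, D) = -40 (y(o, D) = -4*(6 - 1*(-4)) = -4*(6 + 4) = -4*10 = -40)
P(A, J) = -40 (P(A, J) = 0*A - 40 = 0 - 40 = -40)
w*P(-22, x(4)) = (1/19)*(-40) = -40/19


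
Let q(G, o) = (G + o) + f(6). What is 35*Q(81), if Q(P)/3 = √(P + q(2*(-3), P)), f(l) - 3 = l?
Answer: 105*√165 ≈ 1348.8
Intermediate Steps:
f(l) = 3 + l
q(G, o) = 9 + G + o (q(G, o) = (G + o) + (3 + 6) = (G + o) + 9 = 9 + G + o)
Q(P) = 3*√(3 + 2*P) (Q(P) = 3*√(P + (9 + 2*(-3) + P)) = 3*√(P + (9 - 6 + P)) = 3*√(P + (3 + P)) = 3*√(3 + 2*P))
35*Q(81) = 35*(3*√(3 + 2*81)) = 35*(3*√(3 + 162)) = 35*(3*√165) = 105*√165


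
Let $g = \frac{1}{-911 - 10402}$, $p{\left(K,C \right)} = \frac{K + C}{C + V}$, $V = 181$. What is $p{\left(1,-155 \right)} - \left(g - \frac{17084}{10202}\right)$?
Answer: $- \frac{3187156490}{750198969} \approx -4.2484$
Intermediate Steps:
$p{\left(K,C \right)} = \frac{C + K}{181 + C}$ ($p{\left(K,C \right)} = \frac{K + C}{C + 181} = \frac{C + K}{181 + C}$)
$g = - \frac{1}{11313}$ ($g = \frac{1}{-11313} = - \frac{1}{11313} \approx -8.8394 \cdot 10^{-5}$)
$p{\left(1,-155 \right)} - \left(g - \frac{17084}{10202}\right) = \frac{-155 + 1}{181 - 155} - \left(- \frac{1}{11313} - \frac{17084}{10202}\right) = \frac{1}{26} \left(-154\right) - \left(- \frac{1}{11313} - 17084 \cdot \frac{1}{10202}\right) = \frac{1}{26} \left(-154\right) - \left(- \frac{1}{11313} - \frac{8542}{5101}\right) = - \frac{77}{13} - \left(- \frac{1}{11313} - \frac{8542}{5101}\right) = - \frac{77}{13} - - \frac{96640747}{57707613} = - \frac{77}{13} + \frac{96640747}{57707613} = - \frac{3187156490}{750198969}$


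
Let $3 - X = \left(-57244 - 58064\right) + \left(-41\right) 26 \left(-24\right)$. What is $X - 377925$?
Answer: $-288198$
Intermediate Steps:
$X = 89727$ ($X = 3 - \left(\left(-57244 - 58064\right) + \left(-41\right) 26 \left(-24\right)\right) = 3 - \left(\left(-57244 - 58064\right) - -25584\right) = 3 - \left(-115308 + 25584\right) = 3 - -89724 = 3 + 89724 = 89727$)
$X - 377925 = 89727 - 377925 = -288198$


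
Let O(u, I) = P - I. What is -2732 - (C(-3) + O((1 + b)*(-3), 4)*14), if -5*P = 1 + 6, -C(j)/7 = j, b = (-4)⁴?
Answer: -13387/5 ≈ -2677.4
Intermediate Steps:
b = 256
C(j) = -7*j
P = -7/5 (P = -(1 + 6)/5 = -⅕*7 = -7/5 ≈ -1.4000)
O(u, I) = -7/5 - I
-2732 - (C(-3) + O((1 + b)*(-3), 4)*14) = -2732 - (-7*(-3) + (-7/5 - 1*4)*14) = -2732 - (21 + (-7/5 - 4)*14) = -2732 - (21 - 27/5*14) = -2732 - (21 - 378/5) = -2732 - 1*(-273/5) = -2732 + 273/5 = -13387/5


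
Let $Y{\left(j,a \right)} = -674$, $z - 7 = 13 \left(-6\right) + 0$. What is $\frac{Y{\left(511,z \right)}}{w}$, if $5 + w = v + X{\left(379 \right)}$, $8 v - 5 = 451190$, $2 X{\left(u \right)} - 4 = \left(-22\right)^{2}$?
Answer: $- \frac{5392}{453107} \approx -0.0119$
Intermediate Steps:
$X{\left(u \right)} = 244$ ($X{\left(u \right)} = 2 + \frac{\left(-22\right)^{2}}{2} = 2 + \frac{1}{2} \cdot 484 = 2 + 242 = 244$)
$z = -71$ ($z = 7 + \left(13 \left(-6\right) + 0\right) = 7 + \left(-78 + 0\right) = 7 - 78 = -71$)
$v = \frac{451195}{8}$ ($v = \frac{5}{8} + \frac{1}{8} \cdot 451190 = \frac{5}{8} + \frac{225595}{4} = \frac{451195}{8} \approx 56399.0$)
$w = \frac{453107}{8}$ ($w = -5 + \left(\frac{451195}{8} + 244\right) = -5 + \frac{453147}{8} = \frac{453107}{8} \approx 56638.0$)
$\frac{Y{\left(511,z \right)}}{w} = - \frac{674}{\frac{453107}{8}} = \left(-674\right) \frac{8}{453107} = - \frac{5392}{453107}$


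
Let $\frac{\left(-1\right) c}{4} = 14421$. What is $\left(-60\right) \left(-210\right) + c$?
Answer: $-45084$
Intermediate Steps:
$c = -57684$ ($c = \left(-4\right) 14421 = -57684$)
$\left(-60\right) \left(-210\right) + c = \left(-60\right) \left(-210\right) - 57684 = 12600 - 57684 = -45084$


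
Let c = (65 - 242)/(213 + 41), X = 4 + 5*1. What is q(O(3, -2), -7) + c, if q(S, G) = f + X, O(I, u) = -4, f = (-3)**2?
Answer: 4395/254 ≈ 17.303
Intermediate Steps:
X = 9 (X = 4 + 5 = 9)
f = 9
q(S, G) = 18 (q(S, G) = 9 + 9 = 18)
c = -177/254 ≈ -0.69685
q(O(3, -2), -7) + c = 18 - 177/254 = 4395/254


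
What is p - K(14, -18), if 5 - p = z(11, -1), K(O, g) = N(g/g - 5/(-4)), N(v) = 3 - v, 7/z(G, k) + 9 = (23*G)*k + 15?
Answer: 4227/988 ≈ 4.2783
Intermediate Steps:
z(G, k) = 7/(6 + 23*G*k) (z(G, k) = 7/(-9 + ((23*G)*k + 15)) = 7/(-9 + (23*G*k + 15)) = 7/(-9 + (15 + 23*G*k)) = 7/(6 + 23*G*k))
K(O, g) = ¾ (K(O, g) = 3 - (g/g - 5/(-4)) = 3 - (1 - 5*(-¼)) = 3 - (1 + 5/4) = 3 - 1*9/4 = 3 - 9/4 = ¾)
p = 1242/247 (p = 5 - 7/(6 + 23*11*(-1)) = 5 - 7/(6 - 253) = 5 - 7/(-247) = 5 - 7*(-1)/247 = 5 - 1*(-7/247) = 5 + 7/247 = 1242/247 ≈ 5.0283)
p - K(14, -18) = 1242/247 - 1*¾ = 1242/247 - ¾ = 4227/988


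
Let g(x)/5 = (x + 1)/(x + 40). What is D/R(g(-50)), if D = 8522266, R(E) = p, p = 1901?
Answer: 8522266/1901 ≈ 4483.0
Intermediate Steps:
g(x) = 5*(1 + x)/(40 + x) (g(x) = 5*((x + 1)/(x + 40)) = 5*((1 + x)/(40 + x)) = 5*(1 + x)/(40 + x))
R(E) = 1901
D/R(g(-50)) = 8522266/1901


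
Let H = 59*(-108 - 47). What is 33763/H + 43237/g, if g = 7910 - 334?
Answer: 139613877/69282520 ≈ 2.0151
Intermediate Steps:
g = 7576
H = -9145 (H = 59*(-155) = -9145)
33763/H + 43237/g = 33763/(-9145) + 43237/7576 = 33763*(-1/9145) + 43237*(1/7576) = -33763/9145 + 43237/7576 = 139613877/69282520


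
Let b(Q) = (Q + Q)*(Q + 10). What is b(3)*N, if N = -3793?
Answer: -295854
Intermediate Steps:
b(Q) = 2*Q*(10 + Q) (b(Q) = (2*Q)*(10 + Q) = 2*Q*(10 + Q))
b(3)*N = (2*3*(10 + 3))*(-3793) = (2*3*13)*(-3793) = 78*(-3793) = -295854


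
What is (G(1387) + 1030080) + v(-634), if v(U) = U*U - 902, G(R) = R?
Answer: 1432521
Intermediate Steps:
v(U) = -902 + U² (v(U) = U² - 902 = -902 + U²)
(G(1387) + 1030080) + v(-634) = (1387 + 1030080) + (-902 + (-634)²) = 1031467 + (-902 + 401956) = 1031467 + 401054 = 1432521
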